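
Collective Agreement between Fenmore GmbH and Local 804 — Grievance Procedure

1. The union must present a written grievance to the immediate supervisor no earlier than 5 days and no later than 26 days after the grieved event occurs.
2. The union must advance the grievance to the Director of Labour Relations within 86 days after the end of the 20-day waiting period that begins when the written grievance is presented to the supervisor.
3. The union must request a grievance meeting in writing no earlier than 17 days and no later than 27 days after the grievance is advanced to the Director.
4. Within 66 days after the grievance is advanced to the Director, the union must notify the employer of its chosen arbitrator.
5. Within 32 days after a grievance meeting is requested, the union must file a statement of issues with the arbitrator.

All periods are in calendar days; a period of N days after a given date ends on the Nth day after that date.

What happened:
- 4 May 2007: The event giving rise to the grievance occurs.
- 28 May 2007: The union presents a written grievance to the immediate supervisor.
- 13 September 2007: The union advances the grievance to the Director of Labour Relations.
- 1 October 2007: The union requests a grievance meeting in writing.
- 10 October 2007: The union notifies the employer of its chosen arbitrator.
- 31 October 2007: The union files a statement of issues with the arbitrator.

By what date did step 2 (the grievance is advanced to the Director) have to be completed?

11 September 2007

The written grievance is presented to the supervisor on 28 May 2007; the 20-day waiting period therefore ends 17 June 2007, and step 2 runs from that date. 86 days after 17 June 2007 is 11 September 2007.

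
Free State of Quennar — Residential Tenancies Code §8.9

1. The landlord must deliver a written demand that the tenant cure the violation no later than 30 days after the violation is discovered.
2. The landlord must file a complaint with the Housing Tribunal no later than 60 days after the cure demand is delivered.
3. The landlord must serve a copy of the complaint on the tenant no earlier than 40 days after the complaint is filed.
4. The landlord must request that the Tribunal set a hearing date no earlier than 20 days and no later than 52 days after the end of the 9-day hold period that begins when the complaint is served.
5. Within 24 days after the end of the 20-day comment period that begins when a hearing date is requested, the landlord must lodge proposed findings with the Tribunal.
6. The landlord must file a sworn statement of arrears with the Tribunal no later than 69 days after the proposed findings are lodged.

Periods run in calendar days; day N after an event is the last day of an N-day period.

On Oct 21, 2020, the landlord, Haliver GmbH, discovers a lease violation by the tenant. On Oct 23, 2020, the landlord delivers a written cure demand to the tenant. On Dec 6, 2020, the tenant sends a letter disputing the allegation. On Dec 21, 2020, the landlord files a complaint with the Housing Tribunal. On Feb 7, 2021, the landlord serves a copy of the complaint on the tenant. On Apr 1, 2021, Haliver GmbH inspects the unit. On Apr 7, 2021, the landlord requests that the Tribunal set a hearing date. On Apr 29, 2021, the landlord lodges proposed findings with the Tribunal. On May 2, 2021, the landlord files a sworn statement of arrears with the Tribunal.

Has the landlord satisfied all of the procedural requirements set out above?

Yes

(1) due by Oct 21, 2020 + 30 days = Nov 20, 2020; Oct 23, 2020 is within that limit.
(2) due by Oct 23, 2020 + 60 days = Dec 22, 2020; completed Dec 21, 2020, before the deadline.
(3) permitted from Dec 21, 2020 + 40 days = Jan 30, 2021 onward; Feb 7, 2021 is on or after that date.
(4) the permitted window runs from Feb 16, 2021 + 20 = Mar 8, 2021 to Feb 16, 2021 + 52 = Apr 9, 2021; done Apr 7, 2021, which is between those dates.
(5) due by Apr 27, 2021 + 24 days = May 21, 2021; Apr 29, 2021 is within that limit.
(6) due by Apr 29, 2021 + 69 days = Jul 7, 2021; May 2, 2021 is within that limit.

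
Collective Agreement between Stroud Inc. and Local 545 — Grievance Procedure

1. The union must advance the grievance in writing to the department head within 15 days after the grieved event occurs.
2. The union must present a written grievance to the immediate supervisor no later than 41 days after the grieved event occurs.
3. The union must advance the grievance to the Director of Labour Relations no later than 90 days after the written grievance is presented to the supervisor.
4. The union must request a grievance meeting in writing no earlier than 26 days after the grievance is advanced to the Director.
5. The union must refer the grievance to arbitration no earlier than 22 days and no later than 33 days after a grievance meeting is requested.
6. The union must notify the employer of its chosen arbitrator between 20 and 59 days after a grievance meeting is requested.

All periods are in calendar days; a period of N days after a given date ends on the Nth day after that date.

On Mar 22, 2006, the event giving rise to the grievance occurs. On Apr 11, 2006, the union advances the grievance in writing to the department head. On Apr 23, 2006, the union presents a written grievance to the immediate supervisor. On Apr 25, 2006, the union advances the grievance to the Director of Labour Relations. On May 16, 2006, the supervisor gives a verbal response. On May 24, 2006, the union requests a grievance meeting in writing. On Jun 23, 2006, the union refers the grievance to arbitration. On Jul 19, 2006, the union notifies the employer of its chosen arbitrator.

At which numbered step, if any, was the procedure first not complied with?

(1) due by Mar 22, 2006 + 15 days = Apr 6, 2006; not done until Apr 11, 2006, 5 days after the deadline.
The procedure was therefore not followed at step 1.

Step 1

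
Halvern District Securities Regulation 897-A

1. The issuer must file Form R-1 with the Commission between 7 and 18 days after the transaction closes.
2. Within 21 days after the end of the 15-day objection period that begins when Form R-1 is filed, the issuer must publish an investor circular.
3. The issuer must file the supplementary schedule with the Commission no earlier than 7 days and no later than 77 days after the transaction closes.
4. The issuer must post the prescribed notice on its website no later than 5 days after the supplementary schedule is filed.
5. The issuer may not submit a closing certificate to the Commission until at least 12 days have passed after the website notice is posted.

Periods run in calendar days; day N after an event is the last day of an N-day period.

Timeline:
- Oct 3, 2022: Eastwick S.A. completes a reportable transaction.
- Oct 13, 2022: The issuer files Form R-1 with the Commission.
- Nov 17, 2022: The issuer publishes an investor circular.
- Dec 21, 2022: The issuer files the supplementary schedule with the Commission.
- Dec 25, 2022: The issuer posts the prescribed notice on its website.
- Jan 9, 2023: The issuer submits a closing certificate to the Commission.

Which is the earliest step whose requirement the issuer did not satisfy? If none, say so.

Step 3

(1) the permitted window runs from Oct 3, 2022 + 7 = Oct 10, 2022 to Oct 3, 2022 + 18 = Oct 21, 2022; done Oct 13, 2022, which is between those dates.
(2) due by Oct 28, 2022 + 21 days = Nov 18, 2022; Nov 17, 2022 is within that limit.
(3) the permitted window runs from Oct 3, 2022 + 7 = Oct 10, 2022 to Oct 3, 2022 + 77 = Dec 19, 2022; Dec 21, 2022 is 2 days past the end of the window.
That is the first point of non-compliance.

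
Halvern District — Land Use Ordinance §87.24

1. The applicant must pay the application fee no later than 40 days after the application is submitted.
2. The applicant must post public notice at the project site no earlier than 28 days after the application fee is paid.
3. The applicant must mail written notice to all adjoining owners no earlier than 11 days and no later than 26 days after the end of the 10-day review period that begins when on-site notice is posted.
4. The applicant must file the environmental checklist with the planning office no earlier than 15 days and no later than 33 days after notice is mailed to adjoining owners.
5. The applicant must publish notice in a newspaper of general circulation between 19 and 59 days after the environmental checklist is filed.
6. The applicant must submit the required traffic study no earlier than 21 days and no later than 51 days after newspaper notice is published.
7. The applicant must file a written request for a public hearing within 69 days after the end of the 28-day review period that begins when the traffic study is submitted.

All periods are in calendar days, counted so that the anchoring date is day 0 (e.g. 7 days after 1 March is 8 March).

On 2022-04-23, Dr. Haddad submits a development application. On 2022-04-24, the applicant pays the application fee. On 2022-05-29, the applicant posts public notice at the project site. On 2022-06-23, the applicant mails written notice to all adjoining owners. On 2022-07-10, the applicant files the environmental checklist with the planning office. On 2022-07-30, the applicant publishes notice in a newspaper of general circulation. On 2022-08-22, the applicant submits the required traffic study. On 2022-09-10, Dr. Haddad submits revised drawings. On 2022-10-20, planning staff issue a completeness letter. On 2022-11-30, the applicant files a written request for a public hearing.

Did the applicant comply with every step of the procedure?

Step 1 — counting 40 days from 2022-04-23 (when the application is submitted) gives a deadline of 2022-06-02; 2022-04-24 is within that limit.
Step 2 — must wait 28 days from 2022-04-24 (when the application fee is paid), so not before 2022-05-22; done 2022-05-29 — permitted.
Step 3 — 11 and 26 days from 2022-06-08 (end of the 10-day review period, which began when on-site notice is posted on 2022-05-29) are 2022-06-19 and 2022-07-04 respectively; done 2022-06-23 — within the window.
Step 4 — 15 and 33 days from 2022-06-23 (when notice is mailed to adjoining owners) are 2022-07-08 and 2022-07-26 respectively; done 2022-07-10 — within the window.
Step 5 — 19 and 59 days from 2022-07-10 (when the environmental checklist is filed) are 2022-07-29 and 2022-09-07 respectively; done 2022-07-30, which is between those dates.
Step 6 — 21 and 51 days from 2022-07-30 (when newspaper notice is published) are 2022-08-20 and 2022-09-19 respectively; done 2022-08-22 — within the window.
Step 7 — counting 69 days from 2022-09-19 (end of the 28-day review period, which began when the traffic study is submitted on 2022-08-22) gives a deadline of 2022-11-27; done 2022-11-30 — 3 days late.
No need to go further; step 7 was not satisfied.

No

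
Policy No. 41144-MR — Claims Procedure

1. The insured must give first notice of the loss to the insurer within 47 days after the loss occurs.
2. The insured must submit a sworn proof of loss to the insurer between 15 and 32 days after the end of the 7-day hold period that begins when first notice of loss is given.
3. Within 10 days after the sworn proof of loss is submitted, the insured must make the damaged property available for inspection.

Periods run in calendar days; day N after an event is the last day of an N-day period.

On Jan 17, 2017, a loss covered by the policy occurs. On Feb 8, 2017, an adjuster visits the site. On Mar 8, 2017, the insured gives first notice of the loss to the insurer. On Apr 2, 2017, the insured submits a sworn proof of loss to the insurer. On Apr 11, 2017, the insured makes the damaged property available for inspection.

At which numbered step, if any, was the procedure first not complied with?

Step 1

(1) due by Jan 17, 2017 + 47 days = Mar 5, 2017; done Mar 8, 2017 — 3 days late.
The procedure was therefore not followed at step 1.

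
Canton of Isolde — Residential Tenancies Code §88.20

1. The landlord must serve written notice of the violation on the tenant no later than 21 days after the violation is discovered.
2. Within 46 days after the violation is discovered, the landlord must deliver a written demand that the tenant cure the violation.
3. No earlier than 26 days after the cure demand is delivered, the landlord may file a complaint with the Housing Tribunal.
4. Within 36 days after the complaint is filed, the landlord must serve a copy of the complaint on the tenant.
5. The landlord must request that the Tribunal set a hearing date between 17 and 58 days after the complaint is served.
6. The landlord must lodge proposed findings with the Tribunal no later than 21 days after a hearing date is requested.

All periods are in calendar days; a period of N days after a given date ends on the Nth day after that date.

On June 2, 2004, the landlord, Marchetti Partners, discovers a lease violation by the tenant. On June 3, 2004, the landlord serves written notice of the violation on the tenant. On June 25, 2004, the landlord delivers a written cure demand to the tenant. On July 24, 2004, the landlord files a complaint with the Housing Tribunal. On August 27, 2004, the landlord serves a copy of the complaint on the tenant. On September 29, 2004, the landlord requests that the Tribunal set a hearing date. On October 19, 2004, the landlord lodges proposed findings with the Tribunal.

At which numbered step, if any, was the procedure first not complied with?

Step 1 — counting 21 days from June 2, 2004 (when the violation is discovered) gives a deadline of June 23, 2004; completed June 3, 2004, before the deadline.
Step 2 — counting 46 days from June 2, 2004 (when the violation is discovered) gives a deadline of July 18, 2004; June 25, 2004 is within that limit.
Step 3 — must wait 26 days from June 25, 2004 (when the cure demand is delivered), so not before July 21, 2004; done July 24, 2004, after the minimum wait.
Step 4 — counting 36 days from July 24, 2004 (when the complaint is filed) gives a deadline of August 29, 2004; completed August 27, 2004, before the deadline.
Step 5 — 17 and 58 days from August 27, 2004 (when the complaint is served) are September 13, 2004 and October 24, 2004 respectively; September 29, 2004 falls inside that range.
Step 6 — counting 21 days from September 29, 2004 (when a hearing date is requested) gives a deadline of October 20, 2004; completed October 19, 2004, before the deadline.

None — every step was satisfied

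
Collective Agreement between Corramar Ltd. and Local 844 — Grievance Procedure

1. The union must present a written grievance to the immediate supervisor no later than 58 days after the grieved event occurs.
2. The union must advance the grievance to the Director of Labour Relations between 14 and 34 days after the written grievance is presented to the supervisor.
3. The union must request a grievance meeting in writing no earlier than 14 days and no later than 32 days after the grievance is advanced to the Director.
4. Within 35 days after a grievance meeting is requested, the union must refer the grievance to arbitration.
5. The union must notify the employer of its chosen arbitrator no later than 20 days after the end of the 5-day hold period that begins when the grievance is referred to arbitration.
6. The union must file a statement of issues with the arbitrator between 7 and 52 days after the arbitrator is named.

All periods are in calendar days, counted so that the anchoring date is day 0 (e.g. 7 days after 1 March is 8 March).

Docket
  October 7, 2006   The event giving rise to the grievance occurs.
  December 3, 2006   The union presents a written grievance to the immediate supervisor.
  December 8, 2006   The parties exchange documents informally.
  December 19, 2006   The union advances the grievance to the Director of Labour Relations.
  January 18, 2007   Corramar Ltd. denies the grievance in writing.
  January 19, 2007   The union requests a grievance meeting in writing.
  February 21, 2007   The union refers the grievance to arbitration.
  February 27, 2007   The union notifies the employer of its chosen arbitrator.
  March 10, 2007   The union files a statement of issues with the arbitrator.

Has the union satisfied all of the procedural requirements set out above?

(1) due by October 7, 2006 + 58 days = December 4, 2006; done December 3, 2006 — timely.
(2) the permitted window runs from December 3, 2006 + 14 = December 17, 2006 to December 3, 2006 + 34 = January 6, 2007; December 19, 2006 falls inside that range.
(3) the permitted window runs from December 19, 2006 + 14 = January 2, 2007 to December 19, 2006 + 32 = January 20, 2007; January 19, 2007 falls inside that range.
(4) due by January 19, 2007 + 35 days = February 23, 2007; completed February 21, 2007, before the deadline.
(5) due by February 26, 2007 + 20 days = March 18, 2007; done February 27, 2007 — timely.
(6) the permitted window runs from February 27, 2007 + 7 = March 6, 2007 to February 27, 2007 + 52 = April 20, 2007; March 10, 2007 falls inside that range.

Yes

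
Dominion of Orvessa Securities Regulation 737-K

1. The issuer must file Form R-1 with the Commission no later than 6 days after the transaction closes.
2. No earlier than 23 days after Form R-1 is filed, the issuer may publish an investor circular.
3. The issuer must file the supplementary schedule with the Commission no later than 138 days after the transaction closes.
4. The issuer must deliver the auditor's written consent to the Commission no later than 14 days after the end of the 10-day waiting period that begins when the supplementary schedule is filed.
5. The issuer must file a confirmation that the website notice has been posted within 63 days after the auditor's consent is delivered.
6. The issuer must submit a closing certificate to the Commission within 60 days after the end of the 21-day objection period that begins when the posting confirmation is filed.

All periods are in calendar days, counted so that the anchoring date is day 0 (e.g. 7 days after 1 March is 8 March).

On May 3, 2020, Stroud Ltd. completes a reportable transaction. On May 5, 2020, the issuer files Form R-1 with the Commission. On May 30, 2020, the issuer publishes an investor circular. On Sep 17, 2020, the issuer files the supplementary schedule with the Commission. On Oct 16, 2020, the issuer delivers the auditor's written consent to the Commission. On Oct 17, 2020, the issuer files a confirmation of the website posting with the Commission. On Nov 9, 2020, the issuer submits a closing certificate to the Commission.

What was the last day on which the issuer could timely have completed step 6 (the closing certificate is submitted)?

The posting confirmation is filed on Oct 17, 2020; the 21-day objection period therefore ends Nov 7, 2020, and step 6 runs from that date. 60 days after Nov 7, 2020 is Jan 6, 2021.

Jan 6, 2021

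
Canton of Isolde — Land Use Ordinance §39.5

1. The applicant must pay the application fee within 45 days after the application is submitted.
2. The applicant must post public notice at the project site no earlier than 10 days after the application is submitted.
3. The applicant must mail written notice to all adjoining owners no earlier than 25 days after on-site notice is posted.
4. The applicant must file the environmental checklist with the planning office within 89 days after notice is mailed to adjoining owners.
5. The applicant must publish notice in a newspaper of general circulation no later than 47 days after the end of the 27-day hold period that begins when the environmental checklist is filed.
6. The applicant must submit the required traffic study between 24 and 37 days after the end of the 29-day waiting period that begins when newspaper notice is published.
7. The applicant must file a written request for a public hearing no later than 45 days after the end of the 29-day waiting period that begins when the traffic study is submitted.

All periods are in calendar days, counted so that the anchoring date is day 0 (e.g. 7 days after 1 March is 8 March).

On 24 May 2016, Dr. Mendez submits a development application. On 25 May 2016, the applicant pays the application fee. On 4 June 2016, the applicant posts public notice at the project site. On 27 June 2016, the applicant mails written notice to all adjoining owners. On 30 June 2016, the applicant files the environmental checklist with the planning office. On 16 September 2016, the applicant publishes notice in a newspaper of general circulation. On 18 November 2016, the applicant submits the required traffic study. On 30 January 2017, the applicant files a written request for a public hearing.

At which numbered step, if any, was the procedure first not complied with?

Step 3

Step 1: 45 days after 24 May 2016 (when the application is submitted) is 8 July 2016; 25 May 2016 is within that limit.
Step 2: the earliest permitted date is 10 days after 24 May 2016 (when the application is submitted), i.e. 3 June 2016; 4 June 2016 is on or after that date.
Step 3: the earliest permitted date is 25 days after 4 June 2016 (when on-site notice is posted), i.e. 29 June 2016; done 27 June 2016 — 2 days too early.
That is the first point of non-compliance.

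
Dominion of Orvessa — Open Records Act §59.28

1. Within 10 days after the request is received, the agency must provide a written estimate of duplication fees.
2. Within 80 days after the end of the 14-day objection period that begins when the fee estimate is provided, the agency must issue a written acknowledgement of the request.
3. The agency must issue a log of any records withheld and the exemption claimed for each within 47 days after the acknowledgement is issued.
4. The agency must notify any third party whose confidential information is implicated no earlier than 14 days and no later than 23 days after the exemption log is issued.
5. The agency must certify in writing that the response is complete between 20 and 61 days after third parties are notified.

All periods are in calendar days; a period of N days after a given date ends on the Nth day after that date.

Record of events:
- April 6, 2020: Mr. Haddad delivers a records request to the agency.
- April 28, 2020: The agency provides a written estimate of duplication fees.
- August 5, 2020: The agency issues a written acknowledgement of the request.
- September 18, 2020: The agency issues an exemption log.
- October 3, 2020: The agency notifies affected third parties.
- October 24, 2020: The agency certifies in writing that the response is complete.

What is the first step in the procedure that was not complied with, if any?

Step 1: 10 days after April 6, 2020 (when the request is received) is April 16, 2020; done April 28, 2020 — 12 days late.

Step 1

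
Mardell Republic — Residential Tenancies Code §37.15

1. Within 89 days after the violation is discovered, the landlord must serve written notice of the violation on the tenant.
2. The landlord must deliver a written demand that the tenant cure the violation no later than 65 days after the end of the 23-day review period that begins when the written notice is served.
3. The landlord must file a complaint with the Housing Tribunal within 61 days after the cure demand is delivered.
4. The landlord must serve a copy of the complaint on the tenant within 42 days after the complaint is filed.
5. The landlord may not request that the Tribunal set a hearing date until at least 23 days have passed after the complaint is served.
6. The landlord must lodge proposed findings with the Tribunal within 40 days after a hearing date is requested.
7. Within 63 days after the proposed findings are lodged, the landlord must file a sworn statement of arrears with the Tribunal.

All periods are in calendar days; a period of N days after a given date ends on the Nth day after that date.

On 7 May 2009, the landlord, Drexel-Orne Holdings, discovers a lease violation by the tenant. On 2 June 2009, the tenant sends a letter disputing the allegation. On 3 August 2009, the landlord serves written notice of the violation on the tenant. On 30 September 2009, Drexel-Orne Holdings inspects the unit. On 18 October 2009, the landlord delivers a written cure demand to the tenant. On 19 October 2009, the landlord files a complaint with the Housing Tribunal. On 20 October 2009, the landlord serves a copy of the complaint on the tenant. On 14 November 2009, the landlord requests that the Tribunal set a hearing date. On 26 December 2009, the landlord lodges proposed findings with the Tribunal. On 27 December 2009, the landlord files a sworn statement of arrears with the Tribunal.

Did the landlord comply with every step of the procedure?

Step 1: 89 days after 7 May 2009 (when the violation is discovered) is 4 August 2009; done 3 August 2009 — timely.
Step 2: 65 days after 26 August 2009 (end of the 23-day review period, which began when the written notice is served on 3 August 2009) is 30 October 2009; completed 18 October 2009, before the deadline.
Step 3: 61 days after 18 October 2009 (when the cure demand is delivered) is 18 December 2009; completed 19 October 2009, before the deadline.
Step 4: 42 days after 19 October 2009 (when the complaint is filed) is 30 November 2009; done 20 October 2009 — timely.
Step 5: the earliest permitted date is 23 days after 20 October 2009 (when the complaint is served), i.e. 12 November 2009; 14 November 2009 is on or after that date.
Step 6: 40 days after 14 November 2009 (when a hearing date is requested) is 24 December 2009; done 26 December 2009 — 2 days late.

No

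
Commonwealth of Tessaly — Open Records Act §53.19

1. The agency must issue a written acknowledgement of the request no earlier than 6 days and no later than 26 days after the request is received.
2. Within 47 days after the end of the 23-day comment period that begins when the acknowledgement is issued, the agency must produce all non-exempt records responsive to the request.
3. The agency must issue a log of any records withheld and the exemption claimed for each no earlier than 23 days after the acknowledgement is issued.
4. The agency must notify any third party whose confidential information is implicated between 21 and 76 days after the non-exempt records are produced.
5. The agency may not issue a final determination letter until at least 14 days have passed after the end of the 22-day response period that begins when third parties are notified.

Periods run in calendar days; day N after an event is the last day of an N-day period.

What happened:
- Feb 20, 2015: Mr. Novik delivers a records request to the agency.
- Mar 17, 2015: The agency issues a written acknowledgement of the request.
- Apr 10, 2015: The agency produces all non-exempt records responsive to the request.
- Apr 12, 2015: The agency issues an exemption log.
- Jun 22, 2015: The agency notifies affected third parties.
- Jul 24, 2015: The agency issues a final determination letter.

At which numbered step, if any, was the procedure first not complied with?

Step 1: the window is 6–26 days after Feb 20, 2015 (when the request is received), so Feb 26, 2015 through Mar 18, 2015; done Mar 17, 2015 — within the window.
Step 2: 47 days after Apr 9, 2015 (end of the 23-day comment period, which began when the acknowledgement is issued on Mar 17, 2015) is May 26, 2015; Apr 10, 2015 is within that limit.
Step 3: the earliest permitted date is 23 days after Mar 17, 2015 (when the acknowledgement is issued), i.e. Apr 9, 2015; Apr 12, 2015 is on or after that date.
Step 4: the window is 21–76 days after Apr 10, 2015 (when the non-exempt records are produced), so May 1, 2015 through Jun 25, 2015; Jun 22, 2015 falls inside that range.
Step 5: the earliest permitted date is 14 days after Jul 14, 2015 (end of the 22-day response period, which began when third parties are notified on Jun 22, 2015), i.e. Jul 28, 2015; acted on Jul 24, 2015, 4 days prematurely.

Step 5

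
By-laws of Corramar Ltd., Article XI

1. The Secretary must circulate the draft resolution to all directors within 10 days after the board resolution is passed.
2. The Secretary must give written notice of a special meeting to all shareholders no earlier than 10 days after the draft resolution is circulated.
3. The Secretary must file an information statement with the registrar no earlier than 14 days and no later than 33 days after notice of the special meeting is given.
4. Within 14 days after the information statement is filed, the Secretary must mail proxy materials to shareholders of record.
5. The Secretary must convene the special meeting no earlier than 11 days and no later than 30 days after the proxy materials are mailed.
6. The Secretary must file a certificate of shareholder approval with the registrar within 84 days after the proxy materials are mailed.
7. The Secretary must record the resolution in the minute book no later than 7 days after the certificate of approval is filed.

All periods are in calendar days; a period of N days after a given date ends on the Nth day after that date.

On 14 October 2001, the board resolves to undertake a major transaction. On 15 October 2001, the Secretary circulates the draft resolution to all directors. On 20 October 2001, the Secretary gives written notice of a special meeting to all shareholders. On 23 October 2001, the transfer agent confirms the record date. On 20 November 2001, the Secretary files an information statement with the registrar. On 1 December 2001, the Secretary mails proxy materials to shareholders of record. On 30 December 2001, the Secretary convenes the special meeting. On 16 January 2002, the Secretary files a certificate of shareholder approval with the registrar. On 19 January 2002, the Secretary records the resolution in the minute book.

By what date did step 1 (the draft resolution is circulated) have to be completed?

Step 1 runs from 14 October 2001, when the board resolution is passed. 10 days after 14 October 2001 is 24 October 2001.

24 October 2001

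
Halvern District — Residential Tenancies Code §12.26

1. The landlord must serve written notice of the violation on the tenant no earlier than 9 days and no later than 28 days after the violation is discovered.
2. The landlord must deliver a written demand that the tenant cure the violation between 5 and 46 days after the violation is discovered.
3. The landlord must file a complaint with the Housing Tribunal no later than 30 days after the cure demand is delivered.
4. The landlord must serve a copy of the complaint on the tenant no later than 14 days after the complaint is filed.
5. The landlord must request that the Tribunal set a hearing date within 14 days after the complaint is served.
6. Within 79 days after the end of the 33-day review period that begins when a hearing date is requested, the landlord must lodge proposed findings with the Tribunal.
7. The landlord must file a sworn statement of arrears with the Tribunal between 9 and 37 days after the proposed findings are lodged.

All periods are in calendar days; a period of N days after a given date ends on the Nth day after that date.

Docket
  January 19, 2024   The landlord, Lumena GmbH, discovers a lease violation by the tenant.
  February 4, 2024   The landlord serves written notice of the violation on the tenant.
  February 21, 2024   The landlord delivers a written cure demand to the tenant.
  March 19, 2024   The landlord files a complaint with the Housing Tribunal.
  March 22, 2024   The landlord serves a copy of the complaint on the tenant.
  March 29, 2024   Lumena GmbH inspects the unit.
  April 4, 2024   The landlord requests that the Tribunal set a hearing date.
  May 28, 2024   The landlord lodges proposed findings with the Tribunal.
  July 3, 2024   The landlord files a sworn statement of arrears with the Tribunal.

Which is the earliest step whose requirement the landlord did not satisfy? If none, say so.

(1) the permitted window runs from January 19, 2024 + 9 = January 28, 2024 to January 19, 2024 + 28 = February 16, 2024; done February 4, 2024, which is between those dates.
(2) the permitted window runs from January 19, 2024 + 5 = January 24, 2024 to January 19, 2024 + 46 = March 5, 2024; February 21, 2024 falls inside that range.
(3) due by February 21, 2024 + 30 days = March 22, 2024; done March 19, 2024 — timely.
(4) due by March 19, 2024 + 14 days = April 2, 2024; completed March 22, 2024, before the deadline.
(5) due by March 22, 2024 + 14 days = April 5, 2024; April 4, 2024 is within that limit.
(6) due by May 7, 2024 + 79 days = July 25, 2024; completed May 28, 2024, before the deadline.
(7) the permitted window runs from May 28, 2024 + 9 = June 6, 2024 to May 28, 2024 + 37 = July 4, 2024; July 3, 2024 falls inside that range.

None — every step was satisfied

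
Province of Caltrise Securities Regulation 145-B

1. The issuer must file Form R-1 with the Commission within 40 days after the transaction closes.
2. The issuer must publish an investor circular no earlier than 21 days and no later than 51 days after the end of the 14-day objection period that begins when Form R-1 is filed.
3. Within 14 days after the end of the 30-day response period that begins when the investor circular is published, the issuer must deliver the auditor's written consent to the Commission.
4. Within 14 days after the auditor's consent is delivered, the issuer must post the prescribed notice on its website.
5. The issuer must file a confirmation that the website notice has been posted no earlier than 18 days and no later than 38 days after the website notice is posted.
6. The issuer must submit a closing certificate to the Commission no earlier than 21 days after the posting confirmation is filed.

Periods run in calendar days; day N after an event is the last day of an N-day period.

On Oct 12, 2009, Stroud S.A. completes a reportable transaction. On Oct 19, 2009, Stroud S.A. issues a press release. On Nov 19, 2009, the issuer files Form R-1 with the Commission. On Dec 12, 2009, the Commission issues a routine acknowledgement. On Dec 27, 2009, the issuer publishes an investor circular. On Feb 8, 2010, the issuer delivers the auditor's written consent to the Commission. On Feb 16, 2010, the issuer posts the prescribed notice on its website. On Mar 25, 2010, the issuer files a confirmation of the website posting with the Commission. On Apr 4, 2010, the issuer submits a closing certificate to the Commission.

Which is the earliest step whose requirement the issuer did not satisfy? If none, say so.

Step 1: 40 days after Oct 12, 2009 (when the transaction closes) is Nov 21, 2009; completed Nov 19, 2009, before the deadline.
Step 2: the window is 21–51 days after Dec 3, 2009 (end of the 14-day objection period, which began when Form R-1 is filed on Nov 19, 2009), so Dec 24, 2009 through Jan 23, 2010; Dec 27, 2009 falls inside that range.
Step 3: 14 days after Jan 26, 2010 (end of the 30-day response period, which began when the investor circular is published on Dec 27, 2009) is Feb 9, 2010; Feb 8, 2010 is within that limit.
Step 4: 14 days after Feb 8, 2010 (when the auditor's consent is delivered) is Feb 22, 2010; done Feb 16, 2010 — timely.
Step 5: the window is 18–38 days after Feb 16, 2010 (when the website notice is posted), so Mar 6, 2010 through Mar 26, 2010; done Mar 25, 2010 — within the window.
Step 6: the earliest permitted date is 21 days after Mar 25, 2010 (when the posting confirmation is filed), i.e. Apr 15, 2010; Apr 4, 2010 is 11 days before the earliest permitted date.

Step 6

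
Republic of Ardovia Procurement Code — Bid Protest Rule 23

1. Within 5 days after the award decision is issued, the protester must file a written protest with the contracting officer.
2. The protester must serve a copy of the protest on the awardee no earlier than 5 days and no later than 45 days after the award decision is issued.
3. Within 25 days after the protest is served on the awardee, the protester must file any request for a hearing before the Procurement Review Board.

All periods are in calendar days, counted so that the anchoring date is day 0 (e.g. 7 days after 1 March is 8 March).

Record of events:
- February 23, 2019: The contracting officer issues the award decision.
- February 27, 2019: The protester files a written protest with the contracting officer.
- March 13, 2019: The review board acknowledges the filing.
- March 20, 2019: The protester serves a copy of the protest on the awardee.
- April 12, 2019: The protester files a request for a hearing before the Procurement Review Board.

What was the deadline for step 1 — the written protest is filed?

Step 1 runs from February 23, 2019, when the award decision is issued. 5 days after February 23, 2019 is February 28, 2019.

February 28, 2019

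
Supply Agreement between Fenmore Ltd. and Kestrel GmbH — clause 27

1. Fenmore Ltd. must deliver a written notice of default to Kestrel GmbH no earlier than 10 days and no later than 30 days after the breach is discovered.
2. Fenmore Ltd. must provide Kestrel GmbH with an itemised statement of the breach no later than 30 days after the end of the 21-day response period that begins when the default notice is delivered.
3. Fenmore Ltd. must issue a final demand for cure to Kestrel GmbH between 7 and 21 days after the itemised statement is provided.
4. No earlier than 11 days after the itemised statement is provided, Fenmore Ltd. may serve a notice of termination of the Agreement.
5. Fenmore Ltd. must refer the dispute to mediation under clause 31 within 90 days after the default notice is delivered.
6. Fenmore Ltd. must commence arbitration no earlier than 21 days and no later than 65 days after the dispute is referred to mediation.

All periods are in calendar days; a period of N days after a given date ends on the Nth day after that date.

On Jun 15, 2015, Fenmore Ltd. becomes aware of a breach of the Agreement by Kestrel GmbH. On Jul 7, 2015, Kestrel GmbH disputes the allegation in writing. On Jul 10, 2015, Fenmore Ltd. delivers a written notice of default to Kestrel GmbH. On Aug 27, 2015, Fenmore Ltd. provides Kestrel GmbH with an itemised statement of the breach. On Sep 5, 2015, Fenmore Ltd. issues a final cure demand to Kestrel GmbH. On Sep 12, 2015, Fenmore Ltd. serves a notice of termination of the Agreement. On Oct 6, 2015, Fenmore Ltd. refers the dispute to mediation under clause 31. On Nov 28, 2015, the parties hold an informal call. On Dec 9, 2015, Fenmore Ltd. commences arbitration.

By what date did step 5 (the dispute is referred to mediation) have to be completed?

Oct 8, 2015

Step 5 runs from Jul 10, 2015, when the default notice is delivered. 90 days after Jul 10, 2015 is Oct 8, 2015.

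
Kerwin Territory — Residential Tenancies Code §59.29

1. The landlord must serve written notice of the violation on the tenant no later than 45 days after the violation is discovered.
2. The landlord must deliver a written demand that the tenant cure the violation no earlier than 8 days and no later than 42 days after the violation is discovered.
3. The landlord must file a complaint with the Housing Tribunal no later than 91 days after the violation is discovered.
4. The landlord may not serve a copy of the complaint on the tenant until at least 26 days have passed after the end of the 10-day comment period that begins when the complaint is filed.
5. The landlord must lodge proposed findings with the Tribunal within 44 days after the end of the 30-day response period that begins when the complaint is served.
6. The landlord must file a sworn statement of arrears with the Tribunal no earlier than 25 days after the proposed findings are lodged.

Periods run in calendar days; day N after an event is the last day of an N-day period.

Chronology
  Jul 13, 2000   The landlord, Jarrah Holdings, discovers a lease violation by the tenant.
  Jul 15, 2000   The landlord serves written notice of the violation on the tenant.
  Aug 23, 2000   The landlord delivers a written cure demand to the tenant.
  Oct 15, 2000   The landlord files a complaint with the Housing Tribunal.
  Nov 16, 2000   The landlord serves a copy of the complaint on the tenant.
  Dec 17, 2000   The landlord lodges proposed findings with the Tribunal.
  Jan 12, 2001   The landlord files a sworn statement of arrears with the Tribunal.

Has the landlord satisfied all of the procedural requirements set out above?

Step 1: 45 days after Jul 13, 2000 (when the violation is discovered) is Aug 27, 2000; Jul 15, 2000 is within that limit.
Step 2: the window is 8–42 days after Jul 13, 2000 (when the violation is discovered), so Jul 21, 2000 through Aug 24, 2000; done Aug 23, 2000, which is between those dates.
Step 3: 91 days after Jul 13, 2000 (when the violation is discovered) is Oct 12, 2000; Oct 15, 2000 misses that deadline by 3 days.

No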